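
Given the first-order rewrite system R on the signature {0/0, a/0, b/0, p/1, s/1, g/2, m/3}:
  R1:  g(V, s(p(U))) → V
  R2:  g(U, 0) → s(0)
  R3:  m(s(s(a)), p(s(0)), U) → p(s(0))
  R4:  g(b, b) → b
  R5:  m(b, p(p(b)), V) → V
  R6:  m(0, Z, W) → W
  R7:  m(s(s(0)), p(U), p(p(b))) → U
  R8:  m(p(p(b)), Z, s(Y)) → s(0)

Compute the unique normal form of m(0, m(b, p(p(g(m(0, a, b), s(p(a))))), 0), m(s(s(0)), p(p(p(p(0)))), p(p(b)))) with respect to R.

p(p(p(0)))

1. m(0, m(b, p(p(g(m(0, a, b), s(p(a))))), 0), m(s(s(0)), p(p(p(p(0)))), p(p(b))))  →  m(s(s(0)), p(p(p(p(0)))), p(p(b)))   [R6 at ε]
2. m(s(s(0)), p(p(p(p(0)))), p(p(b)))  →  p(p(p(0)))   [R7 at ε]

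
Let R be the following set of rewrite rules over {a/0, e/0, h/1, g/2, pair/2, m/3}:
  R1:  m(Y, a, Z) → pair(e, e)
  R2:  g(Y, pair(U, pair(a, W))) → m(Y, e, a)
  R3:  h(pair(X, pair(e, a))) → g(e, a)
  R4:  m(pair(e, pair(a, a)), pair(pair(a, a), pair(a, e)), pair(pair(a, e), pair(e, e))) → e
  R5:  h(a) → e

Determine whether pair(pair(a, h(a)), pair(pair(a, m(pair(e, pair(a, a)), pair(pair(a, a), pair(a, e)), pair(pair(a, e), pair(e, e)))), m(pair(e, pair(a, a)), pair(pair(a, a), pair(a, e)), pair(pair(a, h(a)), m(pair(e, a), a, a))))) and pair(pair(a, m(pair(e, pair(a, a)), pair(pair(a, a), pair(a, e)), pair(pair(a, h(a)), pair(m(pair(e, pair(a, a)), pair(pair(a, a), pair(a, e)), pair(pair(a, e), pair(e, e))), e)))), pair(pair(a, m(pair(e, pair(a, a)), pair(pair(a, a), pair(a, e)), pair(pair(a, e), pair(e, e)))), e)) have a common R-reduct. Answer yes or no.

Reduce t₁ = pair(pair(a, h(a)), pair(pair(a, m(pair(e, pair(a, a)), pair(pair(a, a), pair(a, e)), pair(pair(a, e), pair(e, e)))), m(pair(e, pair(a, a)), pair(pair(a, a), pair(a, e)), pair(pair(a, h(a)), m(pair(e, a), a, a))))):
1. pair(pair(a, h(a)), pair(pair(a, m(pair(e, pair(a, a)), pair(pair(a, a), pair(a, e)), pair(pair(a, e), pair(e, e)))), m(pair(e, pair(a, a)), pair(pair(a, a), pair(a, e)), pair(pair(a, h(a)), m(pair(e, a), a, a)))))  →  pair(pair(a, e), pair(pair(a, m(pair(e, pair(a, a)), pair(pair(a, a), pair(a, e)), pair(pair(a, e), pair(e, e)))), m(pair(e, pair(a, a)), pair(pair(a, a), pair(a, e)), pair(pair(a, h(a)), m(pair(e, a), a, a)))))   [R5 at 1.2]
2. pair(pair(a, e), pair(pair(a, m(pair(e, pair(a, a)), pair(pair(a, a), pair(a, e)), pair(pair(a, e), pair(e, e)))), m(pair(e, pair(a, a)), pair(pair(a, a), pair(a, e)), pair(pair(a, h(a)), m(pair(e, a), a, a)))))  →  pair(pair(a, e), pair(pair(a, e), m(pair(e, pair(a, a)), pair(pair(a, a), pair(a, e)), pair(pair(a, h(a)), m(pair(e, a), a, a)))))   [R4 at 2.1.2]
3. pair(pair(a, e), pair(pair(a, e), m(pair(e, pair(a, a)), pair(pair(a, a), pair(a, e)), pair(pair(a, h(a)), m(pair(e, a), a, a)))))  →  pair(pair(a, e), pair(pair(a, e), m(pair(e, pair(a, a)), pair(pair(a, a), pair(a, e)), pair(pair(a, e), m(pair(e, a), a, a)))))   [R5 at 2.2.3.1.2]
4. pair(pair(a, e), pair(pair(a, e), m(pair(e, pair(a, a)), pair(pair(a, a), pair(a, e)), pair(pair(a, e), m(pair(e, a), a, a)))))  →  pair(pair(a, e), pair(pair(a, e), m(pair(e, pair(a, a)), pair(pair(a, a), pair(a, e)), pair(pair(a, e), pair(e, e)))))   [R1 at 2.2.3.2]
5. pair(pair(a, e), pair(pair(a, e), m(pair(e, pair(a, a)), pair(pair(a, a), pair(a, e)), pair(pair(a, e), pair(e, e)))))  →  pair(pair(a, e), pair(pair(a, e), e))   [R4 at 2.2]

Reduce t₂ = pair(pair(a, m(pair(e, pair(a, a)), pair(pair(a, a), pair(a, e)), pair(pair(a, h(a)), pair(m(pair(e, pair(a, a)), pair(pair(a, a), pair(a, e)), pair(pair(a, e), pair(e, e))), e)))), pair(pair(a, m(pair(e, pair(a, a)), pair(pair(a, a), pair(a, e)), pair(pair(a, e), pair(e, e)))), e)):
1. pair(pair(a, m(pair(e, pair(a, a)), pair(pair(a, a), pair(a, e)), pair(pair(a, h(a)), pair(m(pair(e, pair(a, a)), pair(pair(a, a), pair(a, e)), pair(pair(a, e), pair(e, e))), e)))), pair(pair(a, m(pair(e, pair(a, a)), pair(pair(a, a), pair(a, e)), pair(pair(a, e), pair(e, e)))), e))  →  pair(pair(a, m(pair(e, pair(a, a)), pair(pair(a, a), pair(a, e)), pair(pair(a, e), pair(m(pair(e, pair(a, a)), pair(pair(a, a), pair(a, e)), pair(pair(a, e), pair(e, e))), e)))), pair(pair(a, m(pair(e, pair(a, a)), pair(pair(a, a), pair(a, e)), pair(pair(a, e), pair(e, e)))), e))   [R5 at 1.2.3.1.2]
2. pair(pair(a, m(pair(e, pair(a, a)), pair(pair(a, a), pair(a, e)), pair(pair(a, e), pair(m(pair(e, pair(a, a)), pair(pair(a, a), pair(a, e)), pair(pair(a, e), pair(e, e))), e)))), pair(pair(a, m(pair(e, pair(a, a)), pair(pair(a, a), pair(a, e)), pair(pair(a, e), pair(e, e)))), e))  →  pair(pair(a, m(pair(e, pair(a, a)), pair(pair(a, a), pair(a, e)), pair(pair(a, e), pair(e, e)))), pair(pair(a, m(pair(e, pair(a, a)), pair(pair(a, a), pair(a, e)), pair(pair(a, e), pair(e, e)))), e))   [R4 at 1.2.3.2.1]
3. pair(pair(a, m(pair(e, pair(a, a)), pair(pair(a, a), pair(a, e)), pair(pair(a, e), pair(e, e)))), pair(pair(a, m(pair(e, pair(a, a)), pair(pair(a, a), pair(a, e)), pair(pair(a, e), pair(e, e)))), e))  →  pair(pair(a, e), pair(pair(a, m(pair(e, pair(a, a)), pair(pair(a, a), pair(a, e)), pair(pair(a, e), pair(e, e)))), e))   [R4 at 1.2]
4. pair(pair(a, e), pair(pair(a, m(pair(e, pair(a, a)), pair(pair(a, a), pair(a, e)), pair(pair(a, e), pair(e, e)))), e))  →  pair(pair(a, e), pair(pair(a, e), e))   [R4 at 2.1.2]

yes — NF(t₁) = pair(pair(a, e), pair(pair(a, e), e)), NF(t₂) = pair(pair(a, e), pair(pair(a, e), e))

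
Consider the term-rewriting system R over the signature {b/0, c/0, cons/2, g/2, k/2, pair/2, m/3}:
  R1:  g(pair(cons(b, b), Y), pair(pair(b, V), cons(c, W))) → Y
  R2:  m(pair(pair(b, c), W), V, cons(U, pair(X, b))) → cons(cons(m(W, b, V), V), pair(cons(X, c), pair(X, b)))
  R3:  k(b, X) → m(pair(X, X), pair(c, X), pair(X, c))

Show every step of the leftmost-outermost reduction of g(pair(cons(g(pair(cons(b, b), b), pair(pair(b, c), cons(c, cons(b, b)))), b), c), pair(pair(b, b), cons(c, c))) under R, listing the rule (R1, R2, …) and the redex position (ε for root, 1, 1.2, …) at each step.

c

1. g(pair(cons(g(pair(cons(b, b), b), pair(pair(b, c), cons(c, cons(b, b)))), b), c), pair(pair(b, b), cons(c, c)))  →  g(pair(cons(b, b), c), pair(pair(b, b), cons(c, c)))   [R1 at 1.1.1]
2. g(pair(cons(b, b), c), pair(pair(b, b), cons(c, c)))  →  c   [R1 at ε]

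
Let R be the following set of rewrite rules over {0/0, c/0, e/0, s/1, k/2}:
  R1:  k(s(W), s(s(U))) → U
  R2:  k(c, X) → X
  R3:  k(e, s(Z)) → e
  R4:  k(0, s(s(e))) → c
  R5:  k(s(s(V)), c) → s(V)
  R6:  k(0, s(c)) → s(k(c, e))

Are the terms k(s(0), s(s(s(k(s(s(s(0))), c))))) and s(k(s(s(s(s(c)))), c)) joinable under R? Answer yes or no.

Reduce t₁ = k(s(0), s(s(s(k(s(s(s(0))), c))))):
1. k(s(0), s(s(s(k(s(s(s(0))), c)))))  →  s(k(s(s(s(0))), c))   [R1 at ε]
2. s(k(s(s(s(0))), c))  →  s(s(s(0)))   [R5 at 1]

Reduce t₂ = s(k(s(s(s(s(c)))), c)):
1. s(k(s(s(s(s(c)))), c))  →  s(s(s(s(c))))   [R5 at 1]

no — NF(t₁) = s(s(s(0))), NF(t₂) = s(s(s(s(c))))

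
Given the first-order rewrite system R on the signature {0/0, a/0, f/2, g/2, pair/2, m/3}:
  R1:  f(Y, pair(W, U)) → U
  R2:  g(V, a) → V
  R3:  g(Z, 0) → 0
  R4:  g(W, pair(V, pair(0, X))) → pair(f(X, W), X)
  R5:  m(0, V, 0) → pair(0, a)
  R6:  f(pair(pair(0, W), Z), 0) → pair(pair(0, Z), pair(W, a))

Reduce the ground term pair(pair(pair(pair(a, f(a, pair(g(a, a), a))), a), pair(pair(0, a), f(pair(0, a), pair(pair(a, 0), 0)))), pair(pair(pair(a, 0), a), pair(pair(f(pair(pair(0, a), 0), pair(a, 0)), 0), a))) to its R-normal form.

1. pair(pair(pair(pair(a, f(a, pair(g(a, a), a))), a), pair(pair(0, a), f(pair(0, a), pair(pair(a, 0), 0)))), pair(pair(pair(a, 0), a), pair(pair(f(pair(pair(0, a), 0), pair(a, 0)), 0), a)))  →  pair(pair(pair(pair(a, a), a), pair(pair(0, a), f(pair(0, a), pair(pair(a, 0), 0)))), pair(pair(pair(a, 0), a), pair(pair(f(pair(pair(0, a), 0), pair(a, 0)), 0), a)))   [R1 at 1.1.1.2]
2. pair(pair(pair(pair(a, a), a), pair(pair(0, a), f(pair(0, a), pair(pair(a, 0), 0)))), pair(pair(pair(a, 0), a), pair(pair(f(pair(pair(0, a), 0), pair(a, 0)), 0), a)))  →  pair(pair(pair(pair(a, a), a), pair(pair(0, a), 0)), pair(pair(pair(a, 0), a), pair(pair(f(pair(pair(0, a), 0), pair(a, 0)), 0), a)))   [R1 at 1.2.2]
3. pair(pair(pair(pair(a, a), a), pair(pair(0, a), 0)), pair(pair(pair(a, 0), a), pair(pair(f(pair(pair(0, a), 0), pair(a, 0)), 0), a)))  →  pair(pair(pair(pair(a, a), a), pair(pair(0, a), 0)), pair(pair(pair(a, 0), a), pair(pair(0, 0), a)))   [R1 at 2.2.1.1]

pair(pair(pair(pair(a, a), a), pair(pair(0, a), 0)), pair(pair(pair(a, 0), a), pair(pair(0, 0), a)))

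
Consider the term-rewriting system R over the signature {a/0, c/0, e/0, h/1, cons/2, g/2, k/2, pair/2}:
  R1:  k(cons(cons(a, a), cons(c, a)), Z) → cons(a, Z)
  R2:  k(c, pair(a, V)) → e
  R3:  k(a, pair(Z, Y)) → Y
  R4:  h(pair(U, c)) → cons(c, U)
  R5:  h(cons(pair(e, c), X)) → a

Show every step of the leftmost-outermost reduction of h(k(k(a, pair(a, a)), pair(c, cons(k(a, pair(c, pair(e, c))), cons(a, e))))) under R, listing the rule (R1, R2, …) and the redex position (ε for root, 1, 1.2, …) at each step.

1. h(k(k(a, pair(a, a)), pair(c, cons(k(a, pair(c, pair(e, c))), cons(a, e)))))  →  h(k(a, pair(c, cons(k(a, pair(c, pair(e, c))), cons(a, e)))))   [R3 at 1.1]
2. h(k(a, pair(c, cons(k(a, pair(c, pair(e, c))), cons(a, e)))))  →  h(cons(k(a, pair(c, pair(e, c))), cons(a, e)))   [R3 at 1]
3. h(cons(k(a, pair(c, pair(e, c))), cons(a, e)))  →  h(cons(pair(e, c), cons(a, e)))   [R3 at 1.1]
4. h(cons(pair(e, c), cons(a, e)))  →  a   [R5 at ε]

a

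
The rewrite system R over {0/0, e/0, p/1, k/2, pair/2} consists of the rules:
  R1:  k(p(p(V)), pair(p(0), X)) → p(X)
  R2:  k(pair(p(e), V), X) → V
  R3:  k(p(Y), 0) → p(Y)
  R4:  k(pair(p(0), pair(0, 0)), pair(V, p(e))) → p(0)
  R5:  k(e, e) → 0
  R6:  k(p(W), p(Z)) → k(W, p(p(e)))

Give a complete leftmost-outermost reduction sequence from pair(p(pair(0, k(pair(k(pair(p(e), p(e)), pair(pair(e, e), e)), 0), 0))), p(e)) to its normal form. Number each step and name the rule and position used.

1. pair(p(pair(0, k(pair(k(pair(p(e), p(e)), pair(pair(e, e), e)), 0), 0))), p(e))  →  pair(p(pair(0, k(pair(p(e), 0), 0))), p(e))   [R2 at 1.1.2.1.1]
2. pair(p(pair(0, k(pair(p(e), 0), 0))), p(e))  →  pair(p(pair(0, 0)), p(e))   [R2 at 1.1.2]

pair(p(pair(0, 0)), p(e))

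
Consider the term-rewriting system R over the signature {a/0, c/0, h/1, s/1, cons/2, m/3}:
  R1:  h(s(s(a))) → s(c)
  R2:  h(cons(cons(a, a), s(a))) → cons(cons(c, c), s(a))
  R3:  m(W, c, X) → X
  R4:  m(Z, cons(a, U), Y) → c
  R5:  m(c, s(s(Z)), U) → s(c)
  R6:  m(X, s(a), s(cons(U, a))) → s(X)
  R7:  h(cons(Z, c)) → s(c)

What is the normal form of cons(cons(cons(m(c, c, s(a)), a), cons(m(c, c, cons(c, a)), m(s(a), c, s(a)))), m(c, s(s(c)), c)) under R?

cons(cons(cons(s(a), a), cons(cons(c, a), s(a))), s(c))

1. cons(cons(cons(m(c, c, s(a)), a), cons(m(c, c, cons(c, a)), m(s(a), c, s(a)))), m(c, s(s(c)), c))  →  cons(cons(cons(s(a), a), cons(m(c, c, cons(c, a)), m(s(a), c, s(a)))), m(c, s(s(c)), c))   [R3 at 1.1.1]
2. cons(cons(cons(s(a), a), cons(m(c, c, cons(c, a)), m(s(a), c, s(a)))), m(c, s(s(c)), c))  →  cons(cons(cons(s(a), a), cons(cons(c, a), m(s(a), c, s(a)))), m(c, s(s(c)), c))   [R3 at 1.2.1]
3. cons(cons(cons(s(a), a), cons(cons(c, a), m(s(a), c, s(a)))), m(c, s(s(c)), c))  →  cons(cons(cons(s(a), a), cons(cons(c, a), s(a))), m(c, s(s(c)), c))   [R3 at 1.2.2]
4. cons(cons(cons(s(a), a), cons(cons(c, a), s(a))), m(c, s(s(c)), c))  →  cons(cons(cons(s(a), a), cons(cons(c, a), s(a))), s(c))   [R5 at 2]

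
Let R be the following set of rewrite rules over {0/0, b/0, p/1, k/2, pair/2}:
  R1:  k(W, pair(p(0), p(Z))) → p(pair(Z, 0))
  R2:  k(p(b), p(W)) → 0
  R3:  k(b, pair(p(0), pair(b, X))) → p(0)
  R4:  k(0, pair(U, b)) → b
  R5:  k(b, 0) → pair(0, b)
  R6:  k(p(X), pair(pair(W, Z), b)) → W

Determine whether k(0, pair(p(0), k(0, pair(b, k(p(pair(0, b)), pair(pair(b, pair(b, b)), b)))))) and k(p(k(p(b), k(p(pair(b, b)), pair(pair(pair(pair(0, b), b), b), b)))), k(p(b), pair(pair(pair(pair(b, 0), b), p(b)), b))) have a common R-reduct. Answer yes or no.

yes — NF(t₁) = b, NF(t₂) = b

Reduce t₁ = k(0, pair(p(0), k(0, pair(b, k(p(pair(0, b)), pair(pair(b, pair(b, b)), b)))))):
1. k(0, pair(p(0), k(0, pair(b, k(p(pair(0, b)), pair(pair(b, pair(b, b)), b))))))  →  k(0, pair(p(0), k(0, pair(b, b))))   [R6 at 2.2.2.2]
2. k(0, pair(p(0), k(0, pair(b, b))))  →  k(0, pair(p(0), b))   [R4 at 2.2]
3. k(0, pair(p(0), b))  →  b   [R4 at ε]

Reduce t₂ = k(p(k(p(b), k(p(pair(b, b)), pair(pair(pair(pair(0, b), b), b), b)))), k(p(b), pair(pair(pair(pair(b, 0), b), p(b)), b))):
1. k(p(k(p(b), k(p(pair(b, b)), pair(pair(pair(pair(0, b), b), b), b)))), k(p(b), pair(pair(pair(pair(b, 0), b), p(b)), b)))  →  k(p(k(p(b), pair(pair(0, b), b))), k(p(b), pair(pair(pair(pair(b, 0), b), p(b)), b)))   [R6 at 1.1.2]
2. k(p(k(p(b), pair(pair(0, b), b))), k(p(b), pair(pair(pair(pair(b, 0), b), p(b)), b)))  →  k(p(0), k(p(b), pair(pair(pair(pair(b, 0), b), p(b)), b)))   [R6 at 1.1]
3. k(p(0), k(p(b), pair(pair(pair(pair(b, 0), b), p(b)), b)))  →  k(p(0), pair(pair(b, 0), b))   [R6 at 2]
4. k(p(0), pair(pair(b, 0), b))  →  b   [R6 at ε]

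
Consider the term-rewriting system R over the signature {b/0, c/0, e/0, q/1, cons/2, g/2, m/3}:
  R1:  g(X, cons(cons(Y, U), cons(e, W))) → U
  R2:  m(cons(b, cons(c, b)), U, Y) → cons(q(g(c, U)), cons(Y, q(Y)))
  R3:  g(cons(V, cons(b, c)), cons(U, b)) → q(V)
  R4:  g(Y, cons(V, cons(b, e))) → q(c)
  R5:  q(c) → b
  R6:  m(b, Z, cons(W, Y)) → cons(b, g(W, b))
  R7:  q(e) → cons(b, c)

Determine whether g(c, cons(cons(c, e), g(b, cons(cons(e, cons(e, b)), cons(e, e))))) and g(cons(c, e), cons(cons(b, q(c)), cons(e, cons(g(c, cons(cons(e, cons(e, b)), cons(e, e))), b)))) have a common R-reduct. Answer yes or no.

no — NF(t₁) = e, NF(t₂) = b

Reduce t₁ = g(c, cons(cons(c, e), g(b, cons(cons(e, cons(e, b)), cons(e, e))))):
1. g(c, cons(cons(c, e), g(b, cons(cons(e, cons(e, b)), cons(e, e)))))  →  g(c, cons(cons(c, e), cons(e, b)))   [R1 at 2.2]
2. g(c, cons(cons(c, e), cons(e, b)))  →  e   [R1 at ε]

Reduce t₂ = g(cons(c, e), cons(cons(b, q(c)), cons(e, cons(g(c, cons(cons(e, cons(e, b)), cons(e, e))), b)))):
1. g(cons(c, e), cons(cons(b, q(c)), cons(e, cons(g(c, cons(cons(e, cons(e, b)), cons(e, e))), b))))  →  q(c)   [R1 at ε]
2. q(c)  →  b   [R5 at ε]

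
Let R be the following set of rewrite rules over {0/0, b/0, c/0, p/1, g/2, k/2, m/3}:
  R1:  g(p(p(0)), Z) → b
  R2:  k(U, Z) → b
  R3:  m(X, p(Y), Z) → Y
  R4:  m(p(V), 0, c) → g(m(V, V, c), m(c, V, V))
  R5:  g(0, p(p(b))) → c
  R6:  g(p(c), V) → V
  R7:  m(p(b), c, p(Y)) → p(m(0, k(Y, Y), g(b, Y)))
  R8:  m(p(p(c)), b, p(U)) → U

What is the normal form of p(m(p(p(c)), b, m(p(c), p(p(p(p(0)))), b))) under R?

p(p(p(0)))

1. p(m(p(p(c)), b, m(p(c), p(p(p(p(0)))), b)))  →  p(m(p(p(c)), b, p(p(p(0)))))   [R3 at 1.3]
2. p(m(p(p(c)), b, p(p(p(0)))))  →  p(p(p(0)))   [R8 at 1]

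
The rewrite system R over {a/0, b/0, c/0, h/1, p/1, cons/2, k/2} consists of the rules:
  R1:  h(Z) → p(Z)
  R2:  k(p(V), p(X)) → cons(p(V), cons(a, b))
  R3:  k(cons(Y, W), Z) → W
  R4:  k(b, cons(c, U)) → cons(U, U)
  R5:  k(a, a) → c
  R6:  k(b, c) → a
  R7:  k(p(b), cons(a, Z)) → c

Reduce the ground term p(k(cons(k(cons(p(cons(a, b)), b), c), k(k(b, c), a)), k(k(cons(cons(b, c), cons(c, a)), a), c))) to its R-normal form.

p(c)

1. p(k(cons(k(cons(p(cons(a, b)), b), c), k(k(b, c), a)), k(k(cons(cons(b, c), cons(c, a)), a), c)))  →  p(k(k(b, c), a))   [R3 at 1]
2. p(k(k(b, c), a))  →  p(k(a, a))   [R6 at 1.1]
3. p(k(a, a))  →  p(c)   [R5 at 1]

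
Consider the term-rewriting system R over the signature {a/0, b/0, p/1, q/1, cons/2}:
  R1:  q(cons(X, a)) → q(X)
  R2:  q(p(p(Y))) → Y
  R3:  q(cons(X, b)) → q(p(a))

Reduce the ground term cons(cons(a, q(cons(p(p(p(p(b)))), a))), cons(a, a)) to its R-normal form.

cons(cons(a, p(p(b))), cons(a, a))

1. cons(cons(a, q(cons(p(p(p(p(b)))), a))), cons(a, a))  →  cons(cons(a, q(p(p(p(p(b)))))), cons(a, a))   [R1 at 1.2]
2. cons(cons(a, q(p(p(p(p(b)))))), cons(a, a))  →  cons(cons(a, p(p(b))), cons(a, a))   [R2 at 1.2]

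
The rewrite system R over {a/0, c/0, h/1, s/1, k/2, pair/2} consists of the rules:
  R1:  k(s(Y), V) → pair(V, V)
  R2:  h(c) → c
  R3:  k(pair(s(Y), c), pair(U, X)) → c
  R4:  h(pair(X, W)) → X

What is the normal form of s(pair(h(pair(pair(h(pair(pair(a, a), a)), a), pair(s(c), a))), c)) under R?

s(pair(pair(pair(a, a), a), c))

1. s(pair(h(pair(pair(h(pair(pair(a, a), a)), a), pair(s(c), a))), c))  →  s(pair(pair(h(pair(pair(a, a), a)), a), c))   [R4 at 1.1]
2. s(pair(pair(h(pair(pair(a, a), a)), a), c))  →  s(pair(pair(pair(a, a), a), c))   [R4 at 1.1.1]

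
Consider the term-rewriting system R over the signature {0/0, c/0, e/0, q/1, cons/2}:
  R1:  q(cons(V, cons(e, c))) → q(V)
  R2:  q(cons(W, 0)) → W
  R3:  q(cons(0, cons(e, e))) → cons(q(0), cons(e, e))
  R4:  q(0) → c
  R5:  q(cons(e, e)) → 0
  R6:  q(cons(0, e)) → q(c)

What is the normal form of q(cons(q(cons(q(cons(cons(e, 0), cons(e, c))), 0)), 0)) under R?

1. q(cons(q(cons(q(cons(cons(e, 0), cons(e, c))), 0)), 0))  →  q(cons(q(cons(cons(e, 0), cons(e, c))), 0))   [R2 at ε]
2. q(cons(q(cons(cons(e, 0), cons(e, c))), 0))  →  q(cons(cons(e, 0), cons(e, c)))   [R2 at ε]
3. q(cons(cons(e, 0), cons(e, c)))  →  q(cons(e, 0))   [R1 at ε]
4. q(cons(e, 0))  →  e   [R2 at ε]

e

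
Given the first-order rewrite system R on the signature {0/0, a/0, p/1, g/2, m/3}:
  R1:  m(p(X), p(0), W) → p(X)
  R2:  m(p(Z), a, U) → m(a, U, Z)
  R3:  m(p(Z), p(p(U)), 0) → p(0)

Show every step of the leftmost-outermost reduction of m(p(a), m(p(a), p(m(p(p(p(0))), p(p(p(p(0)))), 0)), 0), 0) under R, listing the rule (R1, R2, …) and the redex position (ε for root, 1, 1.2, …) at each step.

1. m(p(a), m(p(a), p(m(p(p(p(0))), p(p(p(p(0)))), 0)), 0), 0)  →  m(p(a), m(p(a), p(p(0)), 0), 0)   [R3 at 2.2.1]
2. m(p(a), m(p(a), p(p(0)), 0), 0)  →  m(p(a), p(0), 0)   [R3 at 2]
3. m(p(a), p(0), 0)  →  p(a)   [R1 at ε]

p(a)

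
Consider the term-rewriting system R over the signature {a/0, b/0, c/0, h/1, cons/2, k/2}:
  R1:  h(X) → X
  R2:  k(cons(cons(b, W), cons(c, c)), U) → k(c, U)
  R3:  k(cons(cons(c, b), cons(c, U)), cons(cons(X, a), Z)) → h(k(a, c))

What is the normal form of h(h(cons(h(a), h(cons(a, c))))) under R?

cons(a, cons(a, c))

1. h(h(cons(h(a), h(cons(a, c)))))  →  h(cons(h(a), h(cons(a, c))))   [R1 at ε]
2. h(cons(h(a), h(cons(a, c))))  →  cons(h(a), h(cons(a, c)))   [R1 at ε]
3. cons(h(a), h(cons(a, c)))  →  cons(a, h(cons(a, c)))   [R1 at 1]
4. cons(a, h(cons(a, c)))  →  cons(a, cons(a, c))   [R1 at 2]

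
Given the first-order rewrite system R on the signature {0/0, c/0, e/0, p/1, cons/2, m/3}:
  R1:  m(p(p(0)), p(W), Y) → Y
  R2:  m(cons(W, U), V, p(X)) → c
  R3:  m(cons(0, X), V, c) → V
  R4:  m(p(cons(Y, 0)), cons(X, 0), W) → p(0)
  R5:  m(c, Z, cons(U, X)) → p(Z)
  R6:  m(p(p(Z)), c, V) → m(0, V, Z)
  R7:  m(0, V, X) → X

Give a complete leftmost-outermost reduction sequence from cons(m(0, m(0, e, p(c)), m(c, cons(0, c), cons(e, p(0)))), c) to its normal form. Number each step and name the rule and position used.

1. cons(m(0, m(0, e, p(c)), m(c, cons(0, c), cons(e, p(0)))), c)  →  cons(m(c, cons(0, c), cons(e, p(0))), c)   [R7 at 1]
2. cons(m(c, cons(0, c), cons(e, p(0))), c)  →  cons(p(cons(0, c)), c)   [R5 at 1]

cons(p(cons(0, c)), c)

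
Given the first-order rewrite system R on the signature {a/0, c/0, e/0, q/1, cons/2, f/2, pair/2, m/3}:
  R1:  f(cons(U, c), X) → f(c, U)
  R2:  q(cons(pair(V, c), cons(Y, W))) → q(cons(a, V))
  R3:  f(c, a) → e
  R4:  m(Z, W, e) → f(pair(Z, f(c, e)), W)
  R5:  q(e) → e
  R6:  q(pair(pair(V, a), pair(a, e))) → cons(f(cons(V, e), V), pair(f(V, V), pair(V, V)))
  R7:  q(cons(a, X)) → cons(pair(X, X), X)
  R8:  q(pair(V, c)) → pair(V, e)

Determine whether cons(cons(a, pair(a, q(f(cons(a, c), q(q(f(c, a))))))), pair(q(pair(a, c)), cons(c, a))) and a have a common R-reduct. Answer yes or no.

no — NF(t₁) = cons(cons(a, pair(a, e)), pair(pair(a, e), cons(c, a))), NF(t₂) = a

Reduce t₁ = cons(cons(a, pair(a, q(f(cons(a, c), q(q(f(c, a))))))), pair(q(pair(a, c)), cons(c, a))):
1. cons(cons(a, pair(a, q(f(cons(a, c), q(q(f(c, a))))))), pair(q(pair(a, c)), cons(c, a)))  →  cons(cons(a, pair(a, q(f(c, a)))), pair(q(pair(a, c)), cons(c, a)))   [R1 at 1.2.2.1]
2. cons(cons(a, pair(a, q(f(c, a)))), pair(q(pair(a, c)), cons(c, a)))  →  cons(cons(a, pair(a, q(e))), pair(q(pair(a, c)), cons(c, a)))   [R3 at 1.2.2.1]
3. cons(cons(a, pair(a, q(e))), pair(q(pair(a, c)), cons(c, a)))  →  cons(cons(a, pair(a, e)), pair(q(pair(a, c)), cons(c, a)))   [R5 at 1.2.2]
4. cons(cons(a, pair(a, e)), pair(q(pair(a, c)), cons(c, a)))  →  cons(cons(a, pair(a, e)), pair(pair(a, e), cons(c, a)))   [R8 at 2.1]

Reduce t₂ = a:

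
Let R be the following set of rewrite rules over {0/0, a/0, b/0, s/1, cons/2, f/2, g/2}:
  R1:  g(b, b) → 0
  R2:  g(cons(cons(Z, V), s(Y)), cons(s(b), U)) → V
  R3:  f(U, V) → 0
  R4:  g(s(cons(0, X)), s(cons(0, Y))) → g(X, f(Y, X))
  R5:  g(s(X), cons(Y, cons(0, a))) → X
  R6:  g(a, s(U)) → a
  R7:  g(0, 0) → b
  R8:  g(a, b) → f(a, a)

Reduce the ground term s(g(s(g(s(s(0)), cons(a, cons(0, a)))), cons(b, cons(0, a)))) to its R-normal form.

1. s(g(s(g(s(s(0)), cons(a, cons(0, a)))), cons(b, cons(0, a))))  →  s(g(s(s(0)), cons(a, cons(0, a))))   [R5 at 1]
2. s(g(s(s(0)), cons(a, cons(0, a))))  →  s(s(0))   [R5 at 1]

s(s(0))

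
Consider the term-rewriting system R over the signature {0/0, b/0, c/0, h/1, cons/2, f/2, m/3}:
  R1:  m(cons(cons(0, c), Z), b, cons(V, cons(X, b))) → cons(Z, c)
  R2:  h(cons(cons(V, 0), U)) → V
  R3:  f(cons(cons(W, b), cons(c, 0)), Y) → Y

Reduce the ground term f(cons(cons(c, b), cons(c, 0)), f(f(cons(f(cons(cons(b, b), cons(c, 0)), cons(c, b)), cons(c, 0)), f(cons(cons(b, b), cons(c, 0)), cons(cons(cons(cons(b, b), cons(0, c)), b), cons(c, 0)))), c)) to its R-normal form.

1. f(cons(cons(c, b), cons(c, 0)), f(f(cons(f(cons(cons(b, b), cons(c, 0)), cons(c, b)), cons(c, 0)), f(cons(cons(b, b), cons(c, 0)), cons(cons(cons(cons(b, b), cons(0, c)), b), cons(c, 0)))), c))  →  f(f(cons(f(cons(cons(b, b), cons(c, 0)), cons(c, b)), cons(c, 0)), f(cons(cons(b, b), cons(c, 0)), cons(cons(cons(cons(b, b), cons(0, c)), b), cons(c, 0)))), c)   [R3 at ε]
2. f(f(cons(f(cons(cons(b, b), cons(c, 0)), cons(c, b)), cons(c, 0)), f(cons(cons(b, b), cons(c, 0)), cons(cons(cons(cons(b, b), cons(0, c)), b), cons(c, 0)))), c)  →  f(f(cons(cons(c, b), cons(c, 0)), f(cons(cons(b, b), cons(c, 0)), cons(cons(cons(cons(b, b), cons(0, c)), b), cons(c, 0)))), c)   [R3 at 1.1.1]
3. f(f(cons(cons(c, b), cons(c, 0)), f(cons(cons(b, b), cons(c, 0)), cons(cons(cons(cons(b, b), cons(0, c)), b), cons(c, 0)))), c)  →  f(f(cons(cons(b, b), cons(c, 0)), cons(cons(cons(cons(b, b), cons(0, c)), b), cons(c, 0))), c)   [R3 at 1]
4. f(f(cons(cons(b, b), cons(c, 0)), cons(cons(cons(cons(b, b), cons(0, c)), b), cons(c, 0))), c)  →  f(cons(cons(cons(cons(b, b), cons(0, c)), b), cons(c, 0)), c)   [R3 at 1]
5. f(cons(cons(cons(cons(b, b), cons(0, c)), b), cons(c, 0)), c)  →  c   [R3 at ε]

c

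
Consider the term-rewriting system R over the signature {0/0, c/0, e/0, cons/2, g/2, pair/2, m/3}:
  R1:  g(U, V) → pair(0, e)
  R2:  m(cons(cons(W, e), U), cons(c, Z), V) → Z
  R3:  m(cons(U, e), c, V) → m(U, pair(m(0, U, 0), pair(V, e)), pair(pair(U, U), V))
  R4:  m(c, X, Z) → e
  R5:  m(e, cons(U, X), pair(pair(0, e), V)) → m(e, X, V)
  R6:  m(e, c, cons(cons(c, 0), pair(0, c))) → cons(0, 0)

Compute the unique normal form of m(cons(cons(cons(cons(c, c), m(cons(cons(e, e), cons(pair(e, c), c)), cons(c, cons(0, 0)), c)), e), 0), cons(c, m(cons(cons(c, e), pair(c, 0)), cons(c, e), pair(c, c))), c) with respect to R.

e

1. m(cons(cons(cons(cons(c, c), m(cons(cons(e, e), cons(pair(e, c), c)), cons(c, cons(0, 0)), c)), e), 0), cons(c, m(cons(cons(c, e), pair(c, 0)), cons(c, e), pair(c, c))), c)  →  m(cons(cons(c, e), pair(c, 0)), cons(c, e), pair(c, c))   [R2 at ε]
2. m(cons(cons(c, e), pair(c, 0)), cons(c, e), pair(c, c))  →  e   [R2 at ε]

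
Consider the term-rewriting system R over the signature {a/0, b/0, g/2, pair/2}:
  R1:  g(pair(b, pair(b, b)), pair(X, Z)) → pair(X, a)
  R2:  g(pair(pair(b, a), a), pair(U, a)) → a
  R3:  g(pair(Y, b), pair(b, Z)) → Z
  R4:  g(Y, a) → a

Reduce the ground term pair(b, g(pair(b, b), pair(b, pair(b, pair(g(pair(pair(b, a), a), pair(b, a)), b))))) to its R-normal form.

pair(b, pair(b, pair(a, b)))

1. pair(b, g(pair(b, b), pair(b, pair(b, pair(g(pair(pair(b, a), a), pair(b, a)), b)))))  →  pair(b, pair(b, pair(g(pair(pair(b, a), a), pair(b, a)), b)))   [R3 at 2]
2. pair(b, pair(b, pair(g(pair(pair(b, a), a), pair(b, a)), b)))  →  pair(b, pair(b, pair(a, b)))   [R2 at 2.2.1]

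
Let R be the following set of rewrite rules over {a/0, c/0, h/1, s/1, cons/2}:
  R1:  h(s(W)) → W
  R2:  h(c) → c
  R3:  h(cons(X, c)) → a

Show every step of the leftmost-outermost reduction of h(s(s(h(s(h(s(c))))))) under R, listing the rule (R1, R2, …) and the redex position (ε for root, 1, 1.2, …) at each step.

1. h(s(s(h(s(h(s(c)))))))  →  s(h(s(h(s(c)))))   [R1 at ε]
2. s(h(s(h(s(c)))))  →  s(h(s(c)))   [R1 at 1]
3. s(h(s(c)))  →  s(c)   [R1 at 1]

s(c)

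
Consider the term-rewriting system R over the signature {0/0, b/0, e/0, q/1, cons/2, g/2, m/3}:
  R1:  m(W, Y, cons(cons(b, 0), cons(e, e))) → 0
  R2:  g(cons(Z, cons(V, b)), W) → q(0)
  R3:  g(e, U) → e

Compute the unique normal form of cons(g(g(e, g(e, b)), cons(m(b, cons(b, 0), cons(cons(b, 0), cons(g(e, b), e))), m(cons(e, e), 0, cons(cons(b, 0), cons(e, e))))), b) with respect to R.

cons(e, b)

1. cons(g(g(e, g(e, b)), cons(m(b, cons(b, 0), cons(cons(b, 0), cons(g(e, b), e))), m(cons(e, e), 0, cons(cons(b, 0), cons(e, e))))), b)  →  cons(g(e, cons(m(b, cons(b, 0), cons(cons(b, 0), cons(g(e, b), e))), m(cons(e, e), 0, cons(cons(b, 0), cons(e, e))))), b)   [R3 at 1.1]
2. cons(g(e, cons(m(b, cons(b, 0), cons(cons(b, 0), cons(g(e, b), e))), m(cons(e, e), 0, cons(cons(b, 0), cons(e, e))))), b)  →  cons(e, b)   [R3 at 1]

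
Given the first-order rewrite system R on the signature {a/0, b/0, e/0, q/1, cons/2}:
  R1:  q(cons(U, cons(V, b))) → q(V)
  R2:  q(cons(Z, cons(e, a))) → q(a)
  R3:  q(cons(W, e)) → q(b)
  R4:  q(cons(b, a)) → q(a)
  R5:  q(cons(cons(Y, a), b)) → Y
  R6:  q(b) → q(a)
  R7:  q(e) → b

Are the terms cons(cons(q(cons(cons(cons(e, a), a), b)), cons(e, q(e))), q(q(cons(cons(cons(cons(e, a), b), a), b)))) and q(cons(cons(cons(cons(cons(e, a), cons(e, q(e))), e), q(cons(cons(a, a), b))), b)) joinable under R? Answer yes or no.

Reduce t₁ = cons(cons(q(cons(cons(cons(e, a), a), b)), cons(e, q(e))), q(q(cons(cons(cons(cons(e, a), b), a), b)))):
1. cons(cons(q(cons(cons(cons(e, a), a), b)), cons(e, q(e))), q(q(cons(cons(cons(cons(e, a), b), a), b))))  →  cons(cons(cons(e, a), cons(e, q(e))), q(q(cons(cons(cons(cons(e, a), b), a), b))))   [R5 at 1.1]
2. cons(cons(cons(e, a), cons(e, q(e))), q(q(cons(cons(cons(cons(e, a), b), a), b))))  →  cons(cons(cons(e, a), cons(e, b)), q(q(cons(cons(cons(cons(e, a), b), a), b))))   [R7 at 1.2.2]
3. cons(cons(cons(e, a), cons(e, b)), q(q(cons(cons(cons(cons(e, a), b), a), b))))  →  cons(cons(cons(e, a), cons(e, b)), q(cons(cons(e, a), b)))   [R5 at 2.1]
4. cons(cons(cons(e, a), cons(e, b)), q(cons(cons(e, a), b)))  →  cons(cons(cons(e, a), cons(e, b)), e)   [R5 at 2]

Reduce t₂ = q(cons(cons(cons(cons(cons(e, a), cons(e, q(e))), e), q(cons(cons(a, a), b))), b)):
1. q(cons(cons(cons(cons(cons(e, a), cons(e, q(e))), e), q(cons(cons(a, a), b))), b))  →  q(cons(cons(cons(cons(cons(e, a), cons(e, b)), e), q(cons(cons(a, a), b))), b))   [R7 at 1.1.1.1.2.2]
2. q(cons(cons(cons(cons(cons(e, a), cons(e, b)), e), q(cons(cons(a, a), b))), b))  →  q(cons(cons(cons(cons(cons(e, a), cons(e, b)), e), a), b))   [R5 at 1.1.2]
3. q(cons(cons(cons(cons(cons(e, a), cons(e, b)), e), a), b))  →  cons(cons(cons(e, a), cons(e, b)), e)   [R5 at ε]

yes — NF(t₁) = cons(cons(cons(e, a), cons(e, b)), e), NF(t₂) = cons(cons(cons(e, a), cons(e, b)), e)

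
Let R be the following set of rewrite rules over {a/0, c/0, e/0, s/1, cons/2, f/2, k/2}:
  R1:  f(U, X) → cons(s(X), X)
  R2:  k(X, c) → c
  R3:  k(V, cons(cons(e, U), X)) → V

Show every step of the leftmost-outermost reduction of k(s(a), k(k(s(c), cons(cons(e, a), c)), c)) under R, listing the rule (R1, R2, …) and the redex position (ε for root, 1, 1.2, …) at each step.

c

1. k(s(a), k(k(s(c), cons(cons(e, a), c)), c))  →  k(s(a), c)   [R2 at 2]
2. k(s(a), c)  →  c   [R2 at ε]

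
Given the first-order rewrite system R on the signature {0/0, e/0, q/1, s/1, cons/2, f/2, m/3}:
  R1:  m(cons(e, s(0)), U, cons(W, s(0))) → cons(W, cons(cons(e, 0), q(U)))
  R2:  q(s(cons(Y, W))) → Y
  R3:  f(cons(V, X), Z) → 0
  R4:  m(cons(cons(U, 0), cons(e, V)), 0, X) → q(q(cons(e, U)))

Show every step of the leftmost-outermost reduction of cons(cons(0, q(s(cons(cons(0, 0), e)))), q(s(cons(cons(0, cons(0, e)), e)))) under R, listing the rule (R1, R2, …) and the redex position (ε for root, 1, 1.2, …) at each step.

cons(cons(0, cons(0, 0)), cons(0, cons(0, e)))

1. cons(cons(0, q(s(cons(cons(0, 0), e)))), q(s(cons(cons(0, cons(0, e)), e))))  →  cons(cons(0, cons(0, 0)), q(s(cons(cons(0, cons(0, e)), e))))   [R2 at 1.2]
2. cons(cons(0, cons(0, 0)), q(s(cons(cons(0, cons(0, e)), e))))  →  cons(cons(0, cons(0, 0)), cons(0, cons(0, e)))   [R2 at 2]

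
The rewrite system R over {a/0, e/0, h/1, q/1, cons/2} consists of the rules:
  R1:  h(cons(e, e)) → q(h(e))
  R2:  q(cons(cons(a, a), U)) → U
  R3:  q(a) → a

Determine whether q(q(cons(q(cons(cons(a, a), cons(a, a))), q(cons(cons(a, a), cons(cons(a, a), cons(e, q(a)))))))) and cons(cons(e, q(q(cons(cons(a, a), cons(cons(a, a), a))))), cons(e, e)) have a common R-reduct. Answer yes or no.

no — NF(t₁) = cons(e, a), NF(t₂) = cons(cons(e, a), cons(e, e))

Reduce t₁ = q(q(cons(q(cons(cons(a, a), cons(a, a))), q(cons(cons(a, a), cons(cons(a, a), cons(e, q(a)))))))):
1. q(q(cons(q(cons(cons(a, a), cons(a, a))), q(cons(cons(a, a), cons(cons(a, a), cons(e, q(a))))))))  →  q(q(cons(cons(a, a), q(cons(cons(a, a), cons(cons(a, a), cons(e, q(a))))))))   [R2 at 1.1.1]
2. q(q(cons(cons(a, a), q(cons(cons(a, a), cons(cons(a, a), cons(e, q(a))))))))  →  q(q(cons(cons(a, a), cons(cons(a, a), cons(e, q(a))))))   [R2 at 1]
3. q(q(cons(cons(a, a), cons(cons(a, a), cons(e, q(a))))))  →  q(cons(cons(a, a), cons(e, q(a))))   [R2 at 1]
4. q(cons(cons(a, a), cons(e, q(a))))  →  cons(e, q(a))   [R2 at ε]
5. cons(e, q(a))  →  cons(e, a)   [R3 at 2]

Reduce t₂ = cons(cons(e, q(q(cons(cons(a, a), cons(cons(a, a), a))))), cons(e, e)):
1. cons(cons(e, q(q(cons(cons(a, a), cons(cons(a, a), a))))), cons(e, e))  →  cons(cons(e, q(cons(cons(a, a), a))), cons(e, e))   [R2 at 1.2.1]
2. cons(cons(e, q(cons(cons(a, a), a))), cons(e, e))  →  cons(cons(e, a), cons(e, e))   [R2 at 1.2]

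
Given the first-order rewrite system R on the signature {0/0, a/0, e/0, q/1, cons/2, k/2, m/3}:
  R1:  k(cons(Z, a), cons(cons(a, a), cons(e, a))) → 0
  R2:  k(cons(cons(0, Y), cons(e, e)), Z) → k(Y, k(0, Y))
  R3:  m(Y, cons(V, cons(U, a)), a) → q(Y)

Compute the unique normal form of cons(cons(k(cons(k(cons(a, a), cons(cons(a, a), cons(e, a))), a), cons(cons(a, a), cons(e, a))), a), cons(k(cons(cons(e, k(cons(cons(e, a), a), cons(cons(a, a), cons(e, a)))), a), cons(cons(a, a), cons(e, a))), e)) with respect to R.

1. cons(cons(k(cons(k(cons(a, a), cons(cons(a, a), cons(e, a))), a), cons(cons(a, a), cons(e, a))), a), cons(k(cons(cons(e, k(cons(cons(e, a), a), cons(cons(a, a), cons(e, a)))), a), cons(cons(a, a), cons(e, a))), e))  →  cons(cons(0, a), cons(k(cons(cons(e, k(cons(cons(e, a), a), cons(cons(a, a), cons(e, a)))), a), cons(cons(a, a), cons(e, a))), e))   [R1 at 1.1]
2. cons(cons(0, a), cons(k(cons(cons(e, k(cons(cons(e, a), a), cons(cons(a, a), cons(e, a)))), a), cons(cons(a, a), cons(e, a))), e))  →  cons(cons(0, a), cons(0, e))   [R1 at 2.1]

cons(cons(0, a), cons(0, e))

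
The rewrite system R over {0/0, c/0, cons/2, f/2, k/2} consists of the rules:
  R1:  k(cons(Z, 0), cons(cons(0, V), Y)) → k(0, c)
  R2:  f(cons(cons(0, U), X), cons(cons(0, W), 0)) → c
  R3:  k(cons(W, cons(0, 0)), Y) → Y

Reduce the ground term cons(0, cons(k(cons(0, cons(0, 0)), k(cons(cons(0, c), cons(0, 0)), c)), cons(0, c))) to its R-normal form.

1. cons(0, cons(k(cons(0, cons(0, 0)), k(cons(cons(0, c), cons(0, 0)), c)), cons(0, c)))  →  cons(0, cons(k(cons(cons(0, c), cons(0, 0)), c), cons(0, c)))   [R3 at 2.1]
2. cons(0, cons(k(cons(cons(0, c), cons(0, 0)), c), cons(0, c)))  →  cons(0, cons(c, cons(0, c)))   [R3 at 2.1]

cons(0, cons(c, cons(0, c)))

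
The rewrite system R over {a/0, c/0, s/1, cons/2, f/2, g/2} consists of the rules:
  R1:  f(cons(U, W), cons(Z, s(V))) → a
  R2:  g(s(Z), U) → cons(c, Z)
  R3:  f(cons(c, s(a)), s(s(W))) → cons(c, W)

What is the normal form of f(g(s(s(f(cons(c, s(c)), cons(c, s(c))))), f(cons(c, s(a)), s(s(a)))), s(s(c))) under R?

cons(c, c)

1. f(g(s(s(f(cons(c, s(c)), cons(c, s(c))))), f(cons(c, s(a)), s(s(a)))), s(s(c)))  →  f(cons(c, s(f(cons(c, s(c)), cons(c, s(c))))), s(s(c)))   [R2 at 1]
2. f(cons(c, s(f(cons(c, s(c)), cons(c, s(c))))), s(s(c)))  →  f(cons(c, s(a)), s(s(c)))   [R1 at 1.2.1]
3. f(cons(c, s(a)), s(s(c)))  →  cons(c, c)   [R3 at ε]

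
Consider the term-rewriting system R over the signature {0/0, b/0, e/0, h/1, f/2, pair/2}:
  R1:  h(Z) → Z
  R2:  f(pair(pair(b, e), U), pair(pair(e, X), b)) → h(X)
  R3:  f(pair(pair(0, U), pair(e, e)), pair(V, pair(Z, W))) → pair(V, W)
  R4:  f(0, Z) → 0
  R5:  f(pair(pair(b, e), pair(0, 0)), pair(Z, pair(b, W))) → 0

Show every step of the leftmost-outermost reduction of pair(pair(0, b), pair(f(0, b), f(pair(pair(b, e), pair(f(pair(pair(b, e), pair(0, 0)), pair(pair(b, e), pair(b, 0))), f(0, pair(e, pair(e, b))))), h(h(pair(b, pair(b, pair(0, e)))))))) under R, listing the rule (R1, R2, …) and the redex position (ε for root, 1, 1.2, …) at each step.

1. pair(pair(0, b), pair(f(0, b), f(pair(pair(b, e), pair(f(pair(pair(b, e), pair(0, 0)), pair(pair(b, e), pair(b, 0))), f(0, pair(e, pair(e, b))))), h(h(pair(b, pair(b, pair(0, e))))))))  →  pair(pair(0, b), pair(0, f(pair(pair(b, e), pair(f(pair(pair(b, e), pair(0, 0)), pair(pair(b, e), pair(b, 0))), f(0, pair(e, pair(e, b))))), h(h(pair(b, pair(b, pair(0, e))))))))   [R4 at 2.1]
2. pair(pair(0, b), pair(0, f(pair(pair(b, e), pair(f(pair(pair(b, e), pair(0, 0)), pair(pair(b, e), pair(b, 0))), f(0, pair(e, pair(e, b))))), h(h(pair(b, pair(b, pair(0, e))))))))  →  pair(pair(0, b), pair(0, f(pair(pair(b, e), pair(0, f(0, pair(e, pair(e, b))))), h(h(pair(b, pair(b, pair(0, e))))))))   [R5 at 2.2.1.2.1]
3. pair(pair(0, b), pair(0, f(pair(pair(b, e), pair(0, f(0, pair(e, pair(e, b))))), h(h(pair(b, pair(b, pair(0, e))))))))  →  pair(pair(0, b), pair(0, f(pair(pair(b, e), pair(0, 0)), h(h(pair(b, pair(b, pair(0, e))))))))   [R4 at 2.2.1.2.2]
4. pair(pair(0, b), pair(0, f(pair(pair(b, e), pair(0, 0)), h(h(pair(b, pair(b, pair(0, e))))))))  →  pair(pair(0, b), pair(0, f(pair(pair(b, e), pair(0, 0)), h(pair(b, pair(b, pair(0, e)))))))   [R1 at 2.2.2]
5. pair(pair(0, b), pair(0, f(pair(pair(b, e), pair(0, 0)), h(pair(b, pair(b, pair(0, e)))))))  →  pair(pair(0, b), pair(0, f(pair(pair(b, e), pair(0, 0)), pair(b, pair(b, pair(0, e))))))   [R1 at 2.2.2]
6. pair(pair(0, b), pair(0, f(pair(pair(b, e), pair(0, 0)), pair(b, pair(b, pair(0, e))))))  →  pair(pair(0, b), pair(0, 0))   [R5 at 2.2]

pair(pair(0, b), pair(0, 0))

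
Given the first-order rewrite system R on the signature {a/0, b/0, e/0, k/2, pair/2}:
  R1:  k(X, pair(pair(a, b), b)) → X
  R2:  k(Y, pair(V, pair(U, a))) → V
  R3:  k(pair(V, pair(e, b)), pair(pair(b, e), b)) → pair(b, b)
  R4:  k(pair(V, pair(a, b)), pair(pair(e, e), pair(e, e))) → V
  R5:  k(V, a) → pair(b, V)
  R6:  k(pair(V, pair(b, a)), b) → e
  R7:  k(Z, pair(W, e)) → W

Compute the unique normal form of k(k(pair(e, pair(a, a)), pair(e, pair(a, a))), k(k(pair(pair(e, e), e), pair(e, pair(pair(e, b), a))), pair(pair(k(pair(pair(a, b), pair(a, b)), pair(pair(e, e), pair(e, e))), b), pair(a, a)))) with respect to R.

e

1. k(k(pair(e, pair(a, a)), pair(e, pair(a, a))), k(k(pair(pair(e, e), e), pair(e, pair(pair(e, b), a))), pair(pair(k(pair(pair(a, b), pair(a, b)), pair(pair(e, e), pair(e, e))), b), pair(a, a))))  →  k(e, k(k(pair(pair(e, e), e), pair(e, pair(pair(e, b), a))), pair(pair(k(pair(pair(a, b), pair(a, b)), pair(pair(e, e), pair(e, e))), b), pair(a, a))))   [R2 at 1]
2. k(e, k(k(pair(pair(e, e), e), pair(e, pair(pair(e, b), a))), pair(pair(k(pair(pair(a, b), pair(a, b)), pair(pair(e, e), pair(e, e))), b), pair(a, a))))  →  k(e, pair(k(pair(pair(a, b), pair(a, b)), pair(pair(e, e), pair(e, e))), b))   [R2 at 2]
3. k(e, pair(k(pair(pair(a, b), pair(a, b)), pair(pair(e, e), pair(e, e))), b))  →  k(e, pair(pair(a, b), b))   [R4 at 2.1]
4. k(e, pair(pair(a, b), b))  →  e   [R1 at ε]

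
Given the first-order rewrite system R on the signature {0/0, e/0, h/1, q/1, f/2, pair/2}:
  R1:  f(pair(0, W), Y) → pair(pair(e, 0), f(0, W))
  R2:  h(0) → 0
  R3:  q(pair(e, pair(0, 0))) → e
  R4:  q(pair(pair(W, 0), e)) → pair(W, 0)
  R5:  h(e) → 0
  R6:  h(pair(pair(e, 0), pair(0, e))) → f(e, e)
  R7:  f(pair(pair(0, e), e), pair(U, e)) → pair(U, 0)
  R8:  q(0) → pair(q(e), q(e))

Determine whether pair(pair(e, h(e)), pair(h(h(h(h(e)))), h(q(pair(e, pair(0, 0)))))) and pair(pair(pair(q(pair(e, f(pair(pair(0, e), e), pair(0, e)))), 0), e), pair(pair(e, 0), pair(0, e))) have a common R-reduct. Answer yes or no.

no — NF(t₁) = pair(pair(e, 0), pair(0, 0)), NF(t₂) = pair(pair(pair(e, 0), e), pair(pair(e, 0), pair(0, e)))

Reduce t₁ = pair(pair(e, h(e)), pair(h(h(h(h(e)))), h(q(pair(e, pair(0, 0)))))):
1. pair(pair(e, h(e)), pair(h(h(h(h(e)))), h(q(pair(e, pair(0, 0))))))  →  pair(pair(e, 0), pair(h(h(h(h(e)))), h(q(pair(e, pair(0, 0))))))   [R5 at 1.2]
2. pair(pair(e, 0), pair(h(h(h(h(e)))), h(q(pair(e, pair(0, 0))))))  →  pair(pair(e, 0), pair(h(h(h(0))), h(q(pair(e, pair(0, 0))))))   [R5 at 2.1.1.1.1]
3. pair(pair(e, 0), pair(h(h(h(0))), h(q(pair(e, pair(0, 0))))))  →  pair(pair(e, 0), pair(h(h(0)), h(q(pair(e, pair(0, 0))))))   [R2 at 2.1.1.1]
4. pair(pair(e, 0), pair(h(h(0)), h(q(pair(e, pair(0, 0))))))  →  pair(pair(e, 0), pair(h(0), h(q(pair(e, pair(0, 0))))))   [R2 at 2.1.1]
5. pair(pair(e, 0), pair(h(0), h(q(pair(e, pair(0, 0))))))  →  pair(pair(e, 0), pair(0, h(q(pair(e, pair(0, 0))))))   [R2 at 2.1]
6. pair(pair(e, 0), pair(0, h(q(pair(e, pair(0, 0))))))  →  pair(pair(e, 0), pair(0, h(e)))   [R3 at 2.2.1]
7. pair(pair(e, 0), pair(0, h(e)))  →  pair(pair(e, 0), pair(0, 0))   [R5 at 2.2]

Reduce t₂ = pair(pair(pair(q(pair(e, f(pair(pair(0, e), e), pair(0, e)))), 0), e), pair(pair(e, 0), pair(0, e))):
1. pair(pair(pair(q(pair(e, f(pair(pair(0, e), e), pair(0, e)))), 0), e), pair(pair(e, 0), pair(0, e)))  →  pair(pair(pair(q(pair(e, pair(0, 0))), 0), e), pair(pair(e, 0), pair(0, e)))   [R7 at 1.1.1.1.2]
2. pair(pair(pair(q(pair(e, pair(0, 0))), 0), e), pair(pair(e, 0), pair(0, e)))  →  pair(pair(pair(e, 0), e), pair(pair(e, 0), pair(0, e)))   [R3 at 1.1.1]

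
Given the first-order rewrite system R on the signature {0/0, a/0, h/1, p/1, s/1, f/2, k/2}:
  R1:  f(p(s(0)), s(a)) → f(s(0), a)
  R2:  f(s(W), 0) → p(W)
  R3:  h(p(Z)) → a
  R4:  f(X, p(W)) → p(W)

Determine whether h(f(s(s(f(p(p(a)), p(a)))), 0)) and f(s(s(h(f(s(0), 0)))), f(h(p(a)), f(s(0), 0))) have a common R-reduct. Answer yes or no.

no — NF(t₁) = a, NF(t₂) = p(0)

Reduce t₁ = h(f(s(s(f(p(p(a)), p(a)))), 0)):
1. h(f(s(s(f(p(p(a)), p(a)))), 0))  →  h(p(s(f(p(p(a)), p(a)))))   [R2 at 1]
2. h(p(s(f(p(p(a)), p(a)))))  →  a   [R3 at ε]

Reduce t₂ = f(s(s(h(f(s(0), 0)))), f(h(p(a)), f(s(0), 0))):
1. f(s(s(h(f(s(0), 0)))), f(h(p(a)), f(s(0), 0)))  →  f(s(s(h(p(0)))), f(h(p(a)), f(s(0), 0)))   [R2 at 1.1.1.1]
2. f(s(s(h(p(0)))), f(h(p(a)), f(s(0), 0)))  →  f(s(s(a)), f(h(p(a)), f(s(0), 0)))   [R3 at 1.1.1]
3. f(s(s(a)), f(h(p(a)), f(s(0), 0)))  →  f(s(s(a)), f(a, f(s(0), 0)))   [R3 at 2.1]
4. f(s(s(a)), f(a, f(s(0), 0)))  →  f(s(s(a)), f(a, p(0)))   [R2 at 2.2]
5. f(s(s(a)), f(a, p(0)))  →  f(s(s(a)), p(0))   [R4 at 2]
6. f(s(s(a)), p(0))  →  p(0)   [R4 at ε]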